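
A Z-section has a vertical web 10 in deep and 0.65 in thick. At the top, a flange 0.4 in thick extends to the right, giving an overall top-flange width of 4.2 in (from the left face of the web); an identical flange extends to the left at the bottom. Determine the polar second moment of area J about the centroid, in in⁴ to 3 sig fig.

Treat the section as a set of non-overlapping primitives; coordinates are from the bounding-box lower-left.
Web: 0.65 × 10, A = 6.5 in², y = 5 in, Ī = 54.167 in⁴.
Top flange (beyond web): 3.55 × 0.4, A = 1.42 in², y = 9.8 in, Ī = 0.018933 in⁴.
Bottom flange (beyond web): 3.55 × 0.4, A = 1.42 in², y = 0.2 in, Ī = 0.018933 in⁴.
Centroid: ȳ = ΣA·y / ΣA = 5 in.
Transfer each piece to the centroidal x-axis using Ī + A·d² with d = y − 5:
  web: d = 0 in → contributes +54.167 in⁴
  top flange (beyond web): d = 4.8 in → contributes +32.736 in⁴
  bottom flange (beyond web): d = -4.8 in → contributes +32.736 in⁴
Total I = 119.64 in⁴.
For the y-axis: x̄ = 3.875 in.
Repeating about the centroidal y-axis gives I_y = 15.736 in⁴.
Polar second moment: J = I_x + I_y = 135.37 in⁴.

J ≈ 135 in⁴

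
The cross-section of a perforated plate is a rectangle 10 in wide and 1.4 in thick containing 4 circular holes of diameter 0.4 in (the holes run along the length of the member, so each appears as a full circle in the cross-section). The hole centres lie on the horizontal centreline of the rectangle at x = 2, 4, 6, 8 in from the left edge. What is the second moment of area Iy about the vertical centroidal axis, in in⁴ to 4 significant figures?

Iy ≈ 114.1 in⁴

Break the section into simple shapes (no overlaps), measuring from the bottom-left corner of the bounding box.
Plate: 10 × 1.4, A = 14 in², x = 5 in, Ī = 116.667 in⁴.
Hole 1 (subtracted): ⌀0.4, A = 0.125664 in², x = 2 in, Ī = 0.00125664 in⁴.
Hole 2 (subtracted): ⌀0.4, A = 0.125664 in², x = 4 in, Ī = 0.00125664 in⁴.
Hole 3 (subtracted): ⌀0.4, A = 0.125664 in², x = 6 in, Ī = 0.00125664 in⁴.
Hole 4 (subtracted): ⌀0.4, A = 0.125664 in², x = 8 in, Ī = 0.00125664 in⁴.
By symmetry the centroid is at mid-width, x̄ = 5 in.
Transfer each piece to the vertical centroidal axis using Ī + A·d² with d = x − 5:
  plate: d = 0 in → contributes +116.667 in⁴
  hole 1: d = -3 in → contributes −1.13223 in⁴
  hole 2: d = -1 in → contributes −0.12692 in⁴
  hole 3: d = 1 in → contributes −0.12692 in⁴
  hole 4: d = 3 in → contributes −1.13223 in⁴
Total I = 114.148 in⁴.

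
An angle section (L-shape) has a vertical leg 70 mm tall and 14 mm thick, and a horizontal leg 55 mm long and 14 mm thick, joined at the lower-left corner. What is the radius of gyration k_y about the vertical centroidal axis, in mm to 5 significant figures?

k_y ≈ 15.434 mm

Split into non-overlapping primitives; take the origin at the lower-left of the bounding box.
Vertical leg: 14 × 70, A = 980 mm², x = 7 mm, Ī = 16006.67 mm⁴.
Horizontal leg (remainder): 41 × 14, A = 574 mm², x = 34.5 mm, Ī = 80407.83 mm⁴.
Centroid: x̄ = ΣA·x / ΣA = 17.15766 mm.
Transfer each piece to the vertical centroidal axis using Ī + A·d² with d = x − 17.15766:
  vertical leg: d = -10.15766 mm → contributes +117121.1 mm⁴
  horizontal leg (remainder): d = 17.34234 mm → contributes +253042.3 mm⁴
Total I = 370163.4 mm⁴.
Radius of gyration: k = √(I/A) = √(370163.4 / 1 554) = 15.43374 mm.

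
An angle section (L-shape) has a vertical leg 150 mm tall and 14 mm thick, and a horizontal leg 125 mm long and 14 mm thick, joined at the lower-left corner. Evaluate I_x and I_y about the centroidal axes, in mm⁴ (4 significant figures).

I_x ≈ 8.093 × 10⁶ mm⁴, I_y ≈ 5.119 × 10⁶ mm⁴

Split into non-overlapping primitives; take the origin at the lower-left of the bounding box.
Vertical leg: 14 × 150, A = 2 100 mm², y = 75 mm, Ī = 3 937 500 mm⁴.
Horizontal leg (remainder): 111 × 14, A = 1 554 mm², y = 7 mm, Ī = 25 382 mm⁴.
Centroid: ȳ = ΣA·y / ΣA = 46.0805 mm.
Transfer each piece to the centroidal x-axis using Ī + A·d² with d = y − 46.0805:
  vertical leg: d = 28.9195 mm → contributes +5 693 814 mm⁴
  horizontal leg (remainder): d = -39.0805 mm → contributes +2 398 779 mm⁴
Total I = 8 092 592 mm⁴.
For the y-axis: x̄ = 33.5805 mm.
Repeating about the centroidal y-axis gives I_y = 5 118 555 mm⁴.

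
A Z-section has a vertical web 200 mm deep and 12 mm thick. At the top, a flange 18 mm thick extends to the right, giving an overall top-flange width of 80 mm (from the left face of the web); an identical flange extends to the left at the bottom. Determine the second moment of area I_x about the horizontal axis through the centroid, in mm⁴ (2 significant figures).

I_x ≈ 2.8 × 10⁷ mm⁴

Break the section into simple shapes (no overlaps), measuring from the bottom-left corner of the bounding box.
Web: 12 × 200, A = 2 400 mm², y = 100 mm, Ī = 8 000 000 mm⁴.
Top flange (beyond web): 68 × 18, A = 1 224 mm², y = 191 mm, Ī = 33 048 mm⁴.
Bottom flange (beyond web): 68 × 18, A = 1 224 mm², y = 9 mm, Ī = 33 048 mm⁴.
Centroid: ȳ = ΣA·y / ΣA = 100 mm.
Transfer each piece to the horizontal axis through the centroid using Ī + A·d² with d = y − 100:
  web: d = 0 mm → contributes +8 000 000 mm⁴
  top flange (beyond web): d = 91 mm → contributes +10 168 992 mm⁴
  bottom flange (beyond web): d = -91 mm → contributes +10 168 992 mm⁴
Total I = 28 337 984 mm⁴.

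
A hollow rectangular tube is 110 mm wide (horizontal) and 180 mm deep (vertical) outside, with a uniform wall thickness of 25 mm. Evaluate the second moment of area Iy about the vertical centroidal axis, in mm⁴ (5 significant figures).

Iy ≈ 1.7625 × 10⁷ mm⁴

Decompose the section into non-overlapping parts with the origin at the bottom-left of its bounding rectangle.
Outer rectangle: 110 × 180, A = 19 800 mm², x = 55 mm, Ī = 19 965 000 mm⁴.
Inner void (subtracted): 60 × 130, A = 7 800 mm², x = 55 mm, Ī = 2 340 000 mm⁴.
By symmetry the centroid is at mid-width, x̄ = 55 mm.
All pieces are centred on the vertical centroidal axis, so I = ΣĪ (holes subtracted) = 17 625 000 mm⁴.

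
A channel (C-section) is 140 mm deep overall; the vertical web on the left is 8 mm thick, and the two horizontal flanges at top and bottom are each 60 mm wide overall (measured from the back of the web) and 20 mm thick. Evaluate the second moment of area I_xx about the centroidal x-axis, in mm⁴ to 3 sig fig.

Treat the section as a set of non-overlapping primitives; coordinates are from the bounding-box lower-left.
Web: 8 × 140, A = 1 120 mm², y = 70 mm, Ī = 1 829 333 mm⁴.
Top flange (beyond web): 52 × 20, A = 1 040 mm², y = 130 mm, Ī = 34 667 mm⁴.
Bottom flange (beyond web): 52 × 20, A = 1 040 mm², y = 10 mm, Ī = 34 667 mm⁴.
By symmetry the centroid is at mid-height, ȳ = 70 mm.
Transfer each piece to the centroidal x-axis using Ī + A·d² with d = y − 70:
  web: d = 0 mm → contributes +1 829 333 mm⁴
  top flange (beyond web): d = 60 mm → contributes +3 778 667 mm⁴
  bottom flange (beyond web): d = -60 mm → contributes +3 778 667 mm⁴
Total I = 9 386 667 mm⁴.

I_xx ≈ 9.39 × 10⁶ mm⁴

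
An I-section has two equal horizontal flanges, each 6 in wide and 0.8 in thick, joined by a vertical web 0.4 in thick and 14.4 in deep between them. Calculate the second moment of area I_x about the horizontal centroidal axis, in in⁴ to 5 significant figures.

I_x ≈ 654.54 in⁴

Break the section into simple shapes (no overlaps), measuring from the bottom-left corner of the bounding box.
Bottom flange: 6 × 0.8, A = 4.8 in², y = 0.4 in, Ī = 0.256 in⁴.
Web: 0.4 × 14.4, A = 5.76 in², y = 8 in, Ī = 99.5328 in⁴.
Top flange: 6 × 0.8, A = 4.8 in², y = 15.6 in, Ī = 0.256 in⁴.
By symmetry the centroid is at mid-height, ȳ = 8 in.
Transfer each piece to the horizontal centroidal axis using Ī + A·d² with d = y − 8:
  bottom flange: d = -7.6 in → contributes +277.504 in⁴
  web: d = 0 in → contributes +99.5328 in⁴
  top flange: d = 7.6 in → contributes +277.504 in⁴
Total I = 654.5408 in⁴.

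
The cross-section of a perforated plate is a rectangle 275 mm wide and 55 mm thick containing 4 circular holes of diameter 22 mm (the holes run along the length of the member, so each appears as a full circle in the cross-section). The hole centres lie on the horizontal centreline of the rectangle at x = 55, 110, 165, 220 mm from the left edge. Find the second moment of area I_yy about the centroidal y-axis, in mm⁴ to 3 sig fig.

I_yy ≈ 8.95 × 10⁷ mm⁴

Treat the section as a set of non-overlapping primitives; coordinates are from the bounding-box lower-left.
Plate: 275 × 55, A = 15 125 mm², x = 137.5 mm, Ī = 95 319 010 mm⁴.
Hole 1 (subtracted): ⌀22, A = 380.13 mm², x = 55 mm, Ī = 11 499 mm⁴.
Hole 2 (subtracted): ⌀22, A = 380.13 mm², x = 110 mm, Ī = 11 499 mm⁴.
Hole 3 (subtracted): ⌀22, A = 380.13 mm², x = 165 mm, Ī = 11 499 mm⁴.
Hole 4 (subtracted): ⌀22, A = 380.13 mm², x = 220 mm, Ī = 11 499 mm⁴.
By symmetry the centroid is at mid-width, x̄ = 137.5 mm.
Transfer each piece to the centroidal y-axis using Ī + A·d² with d = x − 137.5:
  plate: d = 0 mm → contributes +95 319 010 mm⁴
  hole 1: d = -82.5 mm → contributes −2 598 777 mm⁴
  hole 2: d = -27.5 mm → contributes −298 974 mm⁴
  hole 3: d = 27.5 mm → contributes −298 974 mm⁴
  hole 4: d = 82.5 mm → contributes −2 598 777 mm⁴
Total I = 89 523 507 mm⁴.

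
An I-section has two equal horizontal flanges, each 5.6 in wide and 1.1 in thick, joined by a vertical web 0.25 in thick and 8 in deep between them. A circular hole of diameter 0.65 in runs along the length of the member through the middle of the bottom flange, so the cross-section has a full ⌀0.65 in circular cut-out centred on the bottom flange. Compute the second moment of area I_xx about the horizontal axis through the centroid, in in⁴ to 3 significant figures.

I_xx ≈ 260 in⁴

Break the section into simple shapes (no overlaps), measuring from the bottom-left corner of the bounding box.
Bottom flange: 5.6 × 1.1, A = 6.16 in², y = 0.55 in, Ī = 0.62113 in⁴.
Web: 0.25 × 8, A = 2 in², y = 5.1 in, Ī = 10.667 in⁴.
Top flange: 5.6 × 1.1, A = 6.16 in², y = 9.65 in, Ī = 0.62113 in⁴.
Hole (subtracted): ⌀0.65, A = 0.33183 in², y = 0.55 in, Ī = 0.0087624 in⁴.
Centroid: ȳ = ΣA·y / ΣA = 5.2079 in.
Transfer each piece to the horizontal axis through the centroid using Ī + A·d² with d = y − 5.2079:
  bottom flange: d = -4.6579 in → contributes +134.27 in⁴
  web: d = -0.10794 in → contributes +10.69 in⁴
  top flange: d = 4.4421 in → contributes +122.17 in⁴
  hole: d = -4.6579 in → contributes −7.2083 in⁴
Total I = 259.92 in⁴.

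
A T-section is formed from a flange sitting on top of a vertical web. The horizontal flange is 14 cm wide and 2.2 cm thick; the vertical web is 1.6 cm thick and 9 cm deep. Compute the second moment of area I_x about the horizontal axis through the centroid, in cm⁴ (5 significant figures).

Split into non-overlapping primitives; take the origin at the lower-left of the bounding box.
Flange: 14 × 2.2, A = 30.8 cm², y = 10.1 cm, Ī = 12.42267 cm⁴.
Web: 1.6 × 9, A = 14.4 cm², y = 4.5 cm, Ī = 97.2 cm⁴.
Centroid: ȳ = ΣA·y / ΣA = 8.315929 cm.
Transfer each piece to the horizontal axis through the centroid using Ī + A·d² with d = y − 8.315929:
  flange: d = 1.784071 cm → contributes +110.4563 cm⁴
  web: d = -3.815929 cm → contributes +306.8829 cm⁴
Total I = 417.3392 cm⁴.

I_x ≈ 417.34 cm⁴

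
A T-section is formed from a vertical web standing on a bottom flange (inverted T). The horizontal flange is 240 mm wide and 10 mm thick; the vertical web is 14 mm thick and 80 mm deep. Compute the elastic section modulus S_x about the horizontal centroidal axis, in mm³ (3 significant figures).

Split into non-overlapping primitives; take the origin at the lower-left of the bounding box.
Flange: 240 × 10, A = 2 400 mm², y = 5 mm, Ī = 20 000 mm⁴.
Web: 14 × 80, A = 1 120 mm², y = 50 mm, Ī = 597 333 mm⁴.
Centroid: ȳ = ΣA·y / ΣA = 19.318 mm.
Transfer each piece to the horizontal centroidal axis using Ī + A·d² with d = y − 19.318:
  flange: d = -14.318 mm → contributes +512 025 mm⁴
  web: d = 30.682 mm → contributes +1 651 672 mm⁴
Total I = 2 163 697 mm⁴.
Extreme fibre distance c = 70.682 mm; S = I/c = 30 612 mm³.

S_x ≈ 3.06 × 10⁴ mm³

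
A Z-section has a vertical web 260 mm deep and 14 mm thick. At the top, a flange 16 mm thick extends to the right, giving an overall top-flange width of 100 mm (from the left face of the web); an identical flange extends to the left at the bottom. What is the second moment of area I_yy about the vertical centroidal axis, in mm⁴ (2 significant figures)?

I_yy ≈ 8.6 × 10⁶ mm⁴

Decompose the section into non-overlapping parts with the origin at the bottom-left of its bounding rectangle.
Web: 14 × 260, A = 3 640 mm², x = 93 mm, Ī = 59 453 mm⁴.
Top flange (beyond web): 86 × 16, A = 1 376 mm², x = 143 mm, Ī = 848 075 mm⁴.
Bottom flange (beyond web): 86 × 16, A = 1 376 mm², x = 43 mm, Ī = 848 075 mm⁴.
Centroid: x̄ = ΣA·x / ΣA = 93 mm.
Transfer each piece to the vertical centroidal axis using Ī + A·d² with d = x − 93:
  web: d = 0 mm → contributes +59 453 mm⁴
  top flange (beyond web): d = 50 mm → contributes +4 288 075 mm⁴
  bottom flange (beyond web): d = -50 mm → contributes +4 288 075 mm⁴
Total I = 8 635 603 mm⁴.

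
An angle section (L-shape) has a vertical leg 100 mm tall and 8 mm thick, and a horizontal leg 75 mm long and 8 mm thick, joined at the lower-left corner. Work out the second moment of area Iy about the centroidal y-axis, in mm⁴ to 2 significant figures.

Iy ≈ 6.6 × 10⁵ mm⁴

Treat the section as a set of non-overlapping primitives; coordinates are from the bounding-box lower-left.
Vertical leg: 8 × 100, A = 800 mm², x = 4 mm, Ī = 4 267 mm⁴.
Horizontal leg (remainder): 67 × 8, A = 536 mm², x = 41.5 mm, Ī = 200 509 mm⁴.
Centroid: x̄ = ΣA·x / ΣA = 19.04 mm.
Transfer each piece to the centroidal y-axis using Ī + A·d² with d = x − 19.04:
  vertical leg: d = -15.04 mm → contributes +185 346 mm⁴
  horizontal leg (remainder): d = 22.46 mm → contributes +470 777 mm⁴
Total I = 656 123 mm⁴.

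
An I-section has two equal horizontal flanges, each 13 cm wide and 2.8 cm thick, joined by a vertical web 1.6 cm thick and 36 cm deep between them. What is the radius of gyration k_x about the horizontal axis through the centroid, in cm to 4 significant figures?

k_x ≈ 16.07 cm

Decompose the section into non-overlapping parts with the origin at the bottom-left of its bounding rectangle.
Bottom flange: 13 × 2.8, A = 36.4 cm², y = 1.4 cm, Ī = 23.7813 cm⁴.
Web: 1.6 × 36, A = 57.6 cm², y = 20.8 cm, Ī = 6220.8 cm⁴.
Top flange: 13 × 2.8, A = 36.4 cm², y = 40.2 cm, Ī = 23.7813 cm⁴.
By symmetry the centroid is at mid-height, ȳ = 20.8 cm.
Transfer each piece to the horizontal axis through the centroid using Ī + A·d² with d = y − 20.8:
  bottom flange: d = -19.4 cm → contributes +13723.3 cm⁴
  web: d = 0 cm → contributes +6220.8 cm⁴
  top flange: d = 19.4 cm → contributes +13723.3 cm⁴
Total I = 33667.4 cm⁴.
Radius of gyration: k = √(I/A) = √(33667.4 / 130.4) = 16.0681 cm.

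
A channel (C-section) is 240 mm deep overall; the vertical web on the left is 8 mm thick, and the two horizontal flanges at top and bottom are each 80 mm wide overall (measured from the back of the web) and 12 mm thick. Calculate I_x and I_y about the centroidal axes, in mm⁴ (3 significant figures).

I_x ≈ 3.17 × 10⁷ mm⁴, I_y ≈ 2.21 × 10⁶ mm⁴

Decompose the section into non-overlapping parts with the origin at the bottom-left of its bounding rectangle.
Web: 8 × 240, A = 1 920 mm², y = 120 mm, Ī = 9 216 000 mm⁴.
Top flange (beyond web): 72 × 12, A = 864 mm², y = 234 mm, Ī = 10 368 mm⁴.
Bottom flange (beyond web): 72 × 12, A = 864 mm², y = 6 mm, Ī = 10 368 mm⁴.
By symmetry the centroid is at mid-height, ȳ = 120 mm.
Transfer each piece to the centroidal x-axis using Ī + A·d² with d = y − 120:
  web: d = 0 mm → contributes +9 216 000 mm⁴
  top flange (beyond web): d = 114 mm → contributes +11 238 912 mm⁴
  bottom flange (beyond web): d = -114 mm → contributes +11 238 912 mm⁴
Total I = 31 693 824 mm⁴.
For the y-axis: x̄ = 22.947 mm.
Repeating about the centroidal y-axis gives I_y = 2 211 894 mm⁴.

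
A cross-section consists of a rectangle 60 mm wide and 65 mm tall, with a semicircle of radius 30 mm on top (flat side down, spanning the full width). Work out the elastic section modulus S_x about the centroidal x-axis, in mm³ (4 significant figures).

Decompose the section into non-overlapping parts with the origin at the bottom-left of its bounding rectangle.
Rectangular body: 60 × 65, A = 3 900 mm², y = 32.5 mm, Ī = 1 373 125 mm⁴.
Semicircular cap: semicircle r = 30, A = 1413.72 mm², y = 77.7324 mm, Ī = 88903.1 mm⁴.
Centroid: ȳ = ΣA·y / ΣA = 44.5341 mm.
Transfer each piece to the centroidal x-axis using Ī + A·d² with d = y − 44.5341:
  rectangular body: d = -12.0341 mm → contributes +1 937 921 mm⁴
  semicircular cap: d = 33.1983 mm → contributes +1 646 998 mm⁴
Total I = 3 584 920 mm⁴.
Extreme fibre distance c = 50.4659 mm; S = I/c = 71036.5 mm³.

S_x ≈ 7.104 × 10⁴ mm³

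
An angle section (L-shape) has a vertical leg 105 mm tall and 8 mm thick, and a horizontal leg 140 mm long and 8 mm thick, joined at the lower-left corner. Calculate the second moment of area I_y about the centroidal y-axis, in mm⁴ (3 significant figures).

I_y ≈ 3.83 × 10⁶ mm⁴

Split into non-overlapping primitives; take the origin at the lower-left of the bounding box.
Vertical leg: 8 × 105, A = 840 mm², x = 4 mm, Ī = 4 480 mm⁴.
Horizontal leg (remainder): 132 × 8, A = 1 056 mm², x = 74 mm, Ī = 1 533 312 mm⁴.
Centroid: x̄ = ΣA·x / ΣA = 42.987 mm.
Transfer each piece to the centroidal y-axis using Ī + A·d² with d = x − 42.987:
  vertical leg: d = -38.987 mm → contributes +1 281 291 mm⁴
  horizontal leg (remainder): d = 31.013 mm → contributes +2 548 957 mm⁴
Total I = 3 830 248 mm⁴.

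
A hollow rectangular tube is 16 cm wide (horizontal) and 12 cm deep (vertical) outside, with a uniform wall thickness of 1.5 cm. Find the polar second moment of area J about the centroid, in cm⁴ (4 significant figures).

J ≈ 3963 cm⁴

Split into non-overlapping primitives; take the origin at the lower-left of the bounding box.
Outer rectangle: 16 × 12, A = 192 cm², y = 6 cm, Ī = 2 304 cm⁴.
Inner void (subtracted): 13 × 9, A = 117 cm², y = 6 cm, Ī = 789.75 cm⁴.
By symmetry the centroid is at mid-height, ȳ = 6 cm.
All pieces are centred on the centroidal x-axis, so I = ΣĪ (holes subtracted) = 1514.25 cm⁴.
Repeating about the centroidal y-axis gives I_y = 2448.25 cm⁴.
Polar second moment: J = I_x + I_y = 3962.5 cm⁴.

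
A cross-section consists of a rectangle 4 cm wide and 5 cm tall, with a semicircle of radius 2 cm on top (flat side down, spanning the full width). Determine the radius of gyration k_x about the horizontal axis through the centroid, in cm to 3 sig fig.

Treat the section as a set of non-overlapping primitives; coordinates are from the bounding-box lower-left.
Rectangular body: 4 × 5, A = 20 cm², y = 2.5 cm, Ī = 41.667 cm⁴.
Semicircular cap: semicircle r = 2, A = 6.2832 cm², y = 5.8488 cm, Ī = 1.7561 cm⁴.
Centroid: ȳ = ΣA·y / ΣA = 3.3006 cm.
Transfer each piece to the horizontal axis through the centroid using Ī + A·d² with d = y − 3.3006:
  rectangular body: d = -0.80056 cm → contributes +54.485 cm⁴
  semicircular cap: d = 2.5483 cm → contributes +42.557 cm⁴
Total I = 97.042 cm⁴.
Radius of gyration: k = √(I/A) = √(97.042 / 26.283) = 1.9215 cm.

k_x ≈ 1.92 cm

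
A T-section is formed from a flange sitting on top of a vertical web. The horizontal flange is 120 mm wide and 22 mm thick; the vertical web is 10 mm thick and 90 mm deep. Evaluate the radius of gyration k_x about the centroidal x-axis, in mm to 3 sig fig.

k_x ≈ 28.2 mm

Break the section into simple shapes (no overlaps), measuring from the bottom-left corner of the bounding box.
Flange: 120 × 22, A = 2 640 mm², y = 101 mm, Ī = 106 480 mm⁴.
Web: 10 × 90, A = 900 mm², y = 45 mm, Ī = 607 500 mm⁴.
Centroid: ȳ = ΣA·y / ΣA = 86.763 mm.
Transfer each piece to the centroidal x-axis using Ī + A·d² with d = y − 86.763:
  flange: d = 14.237 mm → contributes +641 609 mm⁴
  web: d = -41.763 mm → contributes +2 177 212 mm⁴
Total I = 2 818 821 mm⁴.
Radius of gyration: k = √(I/A) = √(2 818 821 / 3 540) = 28.218 mm.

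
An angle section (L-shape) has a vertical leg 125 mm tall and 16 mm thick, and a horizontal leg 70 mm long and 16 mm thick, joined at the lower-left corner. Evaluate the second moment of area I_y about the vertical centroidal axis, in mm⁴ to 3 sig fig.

Treat the section as a set of non-overlapping primitives; coordinates are from the bounding-box lower-left.
Vertical leg: 16 × 125, A = 2 000 mm², x = 8 mm, Ī = 42 667 mm⁴.
Horizontal leg (remainder): 54 × 16, A = 864 mm², x = 43 mm, Ī = 209 952 mm⁴.
Centroid: x̄ = ΣA·x / ΣA = 18.559 mm.
Transfer each piece to the vertical centroidal axis using Ī + A·d² with d = x − 18.559:
  vertical leg: d = -10.559 mm → contributes +265 637 mm⁴
  horizontal leg (remainder): d = 24.441 mm → contributes +726 088 mm⁴
Total I = 991 725 mm⁴.

I_y ≈ 9.92 × 10⁵ mm⁴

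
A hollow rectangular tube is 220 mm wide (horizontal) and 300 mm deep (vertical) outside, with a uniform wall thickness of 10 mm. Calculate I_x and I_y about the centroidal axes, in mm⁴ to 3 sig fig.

Break the section into simple shapes (no overlaps), measuring from the bottom-left corner of the bounding box.
Outer rectangle: 220 × 300, A = 66 000 mm², y = 150 mm, Ī = 495 000 000 mm⁴.
Inner void (subtracted): 200 × 280, A = 56 000 mm², y = 150 mm, Ī = 365 866 667 mm⁴.
By symmetry the centroid is at mid-height, ȳ = 150 mm.
All pieces are centred on the centroidal x-axis, so I = ΣĪ (holes subtracted) = 129 133 333 mm⁴.
Repeating about the centroidal y-axis gives I_y = 79 533 333 mm⁴.

I_x ≈ 1.29 × 10⁸ mm⁴, I_y ≈ 7.95 × 10⁷ mm⁴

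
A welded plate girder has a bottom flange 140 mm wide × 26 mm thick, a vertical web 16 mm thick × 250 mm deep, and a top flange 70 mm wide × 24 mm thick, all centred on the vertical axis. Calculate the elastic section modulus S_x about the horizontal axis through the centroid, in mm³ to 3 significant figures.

S_x ≈ 6.40 × 10⁵ mm³

Treat the section as a set of non-overlapping primitives; coordinates are from the bounding-box lower-left.
Bottom plate: 140 × 26, A = 3 640 mm², y = 13 mm, Ī = 205 053 mm⁴.
Web plate: 16 × 250, A = 4 000 mm², y = 151 mm, Ī = 20 833 333 mm⁴.
Top plate: 70 × 24, A = 1 680 mm², y = 288 mm, Ī = 80 640 mm⁴.
Centroid: ȳ = ΣA·y / ΣA = 121.8 mm.
Transfer each piece to the horizontal axis through the centroid using Ī + A·d² with d = y − 121.8:
  bottom plate: d = -108.8 mm → contributes +43 291 975 mm⁴
  web plate: d = 29.202 mm → contributes +24 244 294 mm⁴
  top plate: d = 166.2 mm → contributes +46 487 298 mm⁴
Total I = 114 023 567 mm⁴.
Extreme fibre distance c = 178.2 mm; S = I/c = 639 857 mm³.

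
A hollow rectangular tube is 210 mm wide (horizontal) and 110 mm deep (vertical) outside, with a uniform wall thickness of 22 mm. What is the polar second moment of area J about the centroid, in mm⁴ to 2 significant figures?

Break the section into simple shapes (no overlaps), measuring from the bottom-left corner of the bounding box.
Outer rectangle: 210 × 110, A = 23 100 mm², y = 55 mm, Ī = 23 292 500 mm⁴.
Inner void (subtracted): 166 × 66, A = 10 956 mm², y = 55 mm, Ī = 3 977 028 mm⁴.
By symmetry the centroid is at mid-height, ȳ = 55 mm.
All pieces are centred on the centroidal x-axis, so I = ΣĪ (holes subtracted) = 19 315 472 mm⁴.
Repeating about the centroidal y-axis gives I_y = 59 733 872 mm⁴.
Polar second moment: J = I_x + I_y = 79 049 344 mm⁴.

J ≈ 7.9 × 10⁷ mm⁴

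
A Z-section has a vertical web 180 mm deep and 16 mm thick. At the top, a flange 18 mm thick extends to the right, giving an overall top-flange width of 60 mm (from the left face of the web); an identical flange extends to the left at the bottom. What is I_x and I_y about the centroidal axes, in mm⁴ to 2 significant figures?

Break the section into simple shapes (no overlaps), measuring from the bottom-left corner of the bounding box.
Web: 16 × 180, A = 2 880 mm², y = 90 mm, Ī = 7 776 000 mm⁴.
Top flange (beyond web): 44 × 18, A = 792 mm², y = 171 mm, Ī = 21 384 mm⁴.
Bottom flange (beyond web): 44 × 18, A = 792 mm², y = 9 mm, Ī = 21 384 mm⁴.
Centroid: ȳ = ΣA·y / ΣA = 90 mm.
Transfer each piece to the centroidal x-axis using Ī + A·d² with d = y − 90:
  web: d = 0 mm → contributes +7 776 000 mm⁴
  top flange (beyond web): d = 81 mm → contributes +5 217 696 mm⁴
  bottom flange (beyond web): d = -81 mm → contributes +5 217 696 mm⁴
Total I = 18 211 392 mm⁴.
For the y-axis: x̄ = 52 mm.
Repeating about the centroidal y-axis gives I_y = 1 742 592 mm⁴.

I_x ≈ 1.8 × 10⁷ mm⁴, I_y ≈ 1.7 × 10⁶ mm⁴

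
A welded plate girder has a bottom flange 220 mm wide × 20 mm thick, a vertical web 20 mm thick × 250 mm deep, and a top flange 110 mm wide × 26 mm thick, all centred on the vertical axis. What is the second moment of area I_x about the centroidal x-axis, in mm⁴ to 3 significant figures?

Decompose the section into non-overlapping parts with the origin at the bottom-left of its bounding rectangle.
Bottom plate: 220 × 20, A = 4 400 mm², y = 10 mm, Ī = 146 667 mm⁴.
Web plate: 20 × 250, A = 5 000 mm², y = 145 mm, Ī = 26 041 667 mm⁴.
Top plate: 110 × 26, A = 2 860 mm², y = 283 mm, Ī = 161 113 mm⁴.
Centroid: ȳ = ΣA·y / ΣA = 128.74 mm.
Transfer each piece to the centroidal x-axis using Ī + A·d² with d = y − 128.74:
  bottom plate: d = -118.74 mm → contributes +62 185 444 mm⁴
  web plate: d = 16.258 mm → contributes +27 363 239 mm⁴
  top plate: d = 154.26 mm → contributes +68 216 109 mm⁴
Total I = 157 764 792 mm⁴.

I_x ≈ 1.58 × 10⁸ mm⁴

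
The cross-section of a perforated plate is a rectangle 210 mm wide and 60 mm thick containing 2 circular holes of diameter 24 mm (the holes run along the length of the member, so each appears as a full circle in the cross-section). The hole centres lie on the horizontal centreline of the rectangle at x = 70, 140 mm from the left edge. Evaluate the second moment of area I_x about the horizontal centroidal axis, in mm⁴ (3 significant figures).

Decompose the section into non-overlapping parts with the origin at the bottom-left of its bounding rectangle.
Plate: 210 × 60, A = 12 600 mm², y = 30 mm, Ī = 3 780 000 mm⁴.
Hole 1 (subtracted): ⌀24, A = 452.39 mm², y = 30 mm, Ī = 16 286 mm⁴.
Hole 2 (subtracted): ⌀24, A = 452.39 mm², y = 30 mm, Ī = 16 286 mm⁴.
By symmetry the centroid is at mid-height, ȳ = 30 mm.
All pieces are centred on the horizontal centroidal axis, so I = ΣĪ (holes subtracted) = 3 747 428 mm⁴.

I_x ≈ 3.75 × 10⁶ mm⁴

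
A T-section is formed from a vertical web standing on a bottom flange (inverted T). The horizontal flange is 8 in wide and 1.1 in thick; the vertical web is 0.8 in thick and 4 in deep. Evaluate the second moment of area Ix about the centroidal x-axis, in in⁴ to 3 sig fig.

Treat the section as a set of non-overlapping primitives; coordinates are from the bounding-box lower-left.
Flange: 8 × 1.1, A = 8.8 in², y = 0.55 in, Ī = 0.88733 in⁴.
Web: 0.8 × 4, A = 3.2 in², y = 3.1 in, Ī = 4.2667 in⁴.
Centroid: ȳ = ΣA·y / ΣA = 1.23 in.
Transfer each piece to the centroidal x-axis using Ī + A·d² with d = y − 1.23:
  flange: d = -0.68 in → contributes +4.9565 in⁴
  web: d = 1.87 in → contributes +15.457 in⁴
Total I = 20.413 in⁴.

Ix ≈ 20.4 in⁴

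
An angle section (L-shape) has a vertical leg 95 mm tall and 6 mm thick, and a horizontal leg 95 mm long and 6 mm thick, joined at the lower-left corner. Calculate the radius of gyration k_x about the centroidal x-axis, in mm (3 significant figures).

k_x ≈ 29.7 mm

Decompose the section into non-overlapping parts with the origin at the bottom-left of its bounding rectangle.
Vertical leg: 6 × 95, A = 570 mm², y = 47.5 mm, Ī = 428 688 mm⁴.
Horizontal leg (remainder): 89 × 6, A = 534 mm², y = 3 mm, Ī = 1 602 mm⁴.
Centroid: ȳ = ΣA·y / ΣA = 25.976 mm.
Transfer each piece to the centroidal x-axis using Ī + A·d² with d = y − 25.976:
  vertical leg: d = 21.524 mm → contributes +692 770 mm⁴
  horizontal leg (remainder): d = -22.976 mm → contributes +283 488 mm⁴
Total I = 976 257 mm⁴.
Radius of gyration: k = √(I/A) = √(976 257 / 1 104) = 29.737 mm.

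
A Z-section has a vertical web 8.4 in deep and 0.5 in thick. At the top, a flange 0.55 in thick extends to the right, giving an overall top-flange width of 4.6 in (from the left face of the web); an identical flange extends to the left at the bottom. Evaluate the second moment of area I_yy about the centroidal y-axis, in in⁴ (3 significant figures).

Break the section into simple shapes (no overlaps), measuring from the bottom-left corner of the bounding box.
Web: 0.5 × 8.4, A = 4.2 in², x = 4.35 in, Ī = 0.0875 in⁴.
Top flange (beyond web): 4.1 × 0.55, A = 2.255 in², x = 6.65 in, Ī = 3.1589 in⁴.
Bottom flange (beyond web): 4.1 × 0.55, A = 2.255 in², x = 2.05 in, Ī = 3.1589 in⁴.
Centroid: x̄ = ΣA·x / ΣA = 4.35 in.
Transfer each piece to the centroidal y-axis using Ī + A·d² with d = x − 4.35:
  web: d = 0 in → contributes +0.0875 in⁴
  top flange (beyond web): d = 2.3 in → contributes +15.088 in⁴
  bottom flange (beyond web): d = -2.3 in → contributes +15.088 in⁴
Total I = 30.263 in⁴.

I_yy ≈ 30.3 in⁴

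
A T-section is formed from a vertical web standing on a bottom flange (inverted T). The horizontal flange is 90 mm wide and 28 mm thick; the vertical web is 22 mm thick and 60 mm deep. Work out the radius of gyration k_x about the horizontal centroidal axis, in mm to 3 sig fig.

k_x ≈ 24.1 mm

Split into non-overlapping primitives; take the origin at the lower-left of the bounding box.
Flange: 90 × 28, A = 2 520 mm², y = 14 mm, Ī = 164 640 mm⁴.
Web: 22 × 60, A = 1 320 mm², y = 58 mm, Ī = 396 000 mm⁴.
Centroid: ȳ = ΣA·y / ΣA = 29.125 mm.
Transfer each piece to the horizontal centroidal axis using Ī + A·d² with d = y − 29.125:
  flange: d = -15.125 mm → contributes +741 129 mm⁴
  web: d = 28.875 mm → contributes +1 496 571 mm⁴
Total I = 2 237 700 mm⁴.
Radius of gyration: k = √(I/A) = √(2 237 700 / 3 840) = 24.14 mm.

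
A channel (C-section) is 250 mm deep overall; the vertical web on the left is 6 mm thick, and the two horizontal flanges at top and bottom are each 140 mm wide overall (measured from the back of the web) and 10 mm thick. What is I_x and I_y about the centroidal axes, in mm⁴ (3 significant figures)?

I_x ≈ 4.64 × 10⁷ mm⁴, I_y ≈ 8.73 × 10⁶ mm⁴

Break the section into simple shapes (no overlaps), measuring from the bottom-left corner of the bounding box.
Web: 6 × 250, A = 1 500 mm², y = 125 mm, Ī = 7 812 500 mm⁴.
Top flange (beyond web): 134 × 10, A = 1 340 mm², y = 245 mm, Ī = 11 167 mm⁴.
Bottom flange (beyond web): 134 × 10, A = 1 340 mm², y = 5 mm, Ī = 11 167 mm⁴.
By symmetry the centroid is at mid-height, ȳ = 125 mm.
Transfer each piece to the centroidal x-axis using Ī + A·d² with d = y − 125:
  web: d = 0 mm → contributes +7 812 500 mm⁴
  top flange (beyond web): d = 120 mm → contributes +19 307 167 mm⁴
  bottom flange (beyond web): d = -120 mm → contributes +19 307 167 mm⁴
Total I = 46 426 833 mm⁴.
For the y-axis: x̄ = 47.88 mm.
Repeating about the centroidal y-axis gives I_y = 8 727 114 mm⁴.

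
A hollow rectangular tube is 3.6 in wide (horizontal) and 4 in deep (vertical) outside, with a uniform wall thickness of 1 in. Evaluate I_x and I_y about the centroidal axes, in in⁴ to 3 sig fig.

I_x ≈ 18.1 in⁴, I_y ≈ 14.9 in⁴

Break the section into simple shapes (no overlaps), measuring from the bottom-left corner of the bounding box.
Outer rectangle: 3.6 × 4, A = 14.4 in², y = 2 in, Ī = 19.2 in⁴.
Inner void (subtracted): 1.6 × 2, A = 3.2 in², y = 2 in, Ī = 1.0667 in⁴.
By symmetry the centroid is at mid-height, ȳ = 2 in.
All pieces are centred on the centroidal x-axis, so I = ΣĪ (holes subtracted) = 18.133 in⁴.
Repeating about the centroidal y-axis gives I_y = 14.869 in⁴.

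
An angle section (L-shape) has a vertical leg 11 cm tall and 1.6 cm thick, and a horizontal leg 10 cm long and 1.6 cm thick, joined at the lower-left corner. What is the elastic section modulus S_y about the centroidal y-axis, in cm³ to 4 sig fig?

Decompose the section into non-overlapping parts with the origin at the bottom-left of its bounding rectangle.
Vertical leg: 1.6 × 11, A = 17.6 cm², x = 0.8 cm, Ī = 3.75467 cm⁴.
Horizontal leg (remainder): 8.4 × 1.6, A = 13.44 cm², x = 5.8 cm, Ī = 79.0272 cm⁴.
Centroid: x̄ = ΣA·x / ΣA = 2.96495 cm.
Transfer each piece to the centroidal y-axis using Ī + A·d² with d = x − 2.96495:
  vertical leg: d = -2.16495 cm → contributes +86.2459 cm⁴
  horizontal leg (remainder): d = 2.83505 cm → contributes +187.051 cm⁴
Total I = 273.297 cm⁴.
Extreme fibre distance c = 7.03505 cm; S = I/c = 38.8479 cm³.

S_y ≈ 38.85 cm³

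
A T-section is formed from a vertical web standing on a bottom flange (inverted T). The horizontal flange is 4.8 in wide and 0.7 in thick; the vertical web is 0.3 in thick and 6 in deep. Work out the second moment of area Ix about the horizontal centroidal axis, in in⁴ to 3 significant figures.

Split into non-overlapping primitives; take the origin at the lower-left of the bounding box.
Flange: 4.8 × 0.7, A = 3.36 in², y = 0.35 in, Ī = 0.1372 in⁴.
Web: 0.3 × 6, A = 1.8 in², y = 3.7 in, Ī = 5.4 in⁴.
Centroid: ȳ = ΣA·y / ΣA = 1.5186 in.
Transfer each piece to the horizontal centroidal axis using Ī + A·d² with d = y − 1.5186:
  flange: d = -1.1686 in → contributes +4.7257 in⁴
  web: d = 2.1814 in → contributes +13.965 in⁴
Total I = 18.691 in⁴.

Ix ≈ 18.7 in⁴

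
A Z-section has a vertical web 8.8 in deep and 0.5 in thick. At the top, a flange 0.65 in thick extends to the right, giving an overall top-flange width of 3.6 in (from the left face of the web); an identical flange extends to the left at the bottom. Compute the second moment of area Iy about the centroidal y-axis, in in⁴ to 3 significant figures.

Treat the section as a set of non-overlapping primitives; coordinates are from the bounding-box lower-left.
Web: 0.5 × 8.8, A = 4.4 in², x = 3.35 in, Ī = 0.091667 in⁴.
Top flange (beyond web): 3.1 × 0.65, A = 2.015 in², x = 5.15 in, Ī = 1.6137 in⁴.
Bottom flange (beyond web): 3.1 × 0.65, A = 2.015 in², x = 1.55 in, Ī = 1.6137 in⁴.
Centroid: x̄ = ΣA·x / ΣA = 3.35 in.
Transfer each piece to the centroidal y-axis using Ī + A·d² with d = x − 3.35:
  web: d = 0 in → contributes +0.091667 in⁴
  top flange (beyond web): d = 1.8 in → contributes +8.1423 in⁴
  bottom flange (beyond web): d = -1.8 in → contributes +8.1423 in⁴
Total I = 16.376 in⁴.

Iy ≈ 16.4 in⁴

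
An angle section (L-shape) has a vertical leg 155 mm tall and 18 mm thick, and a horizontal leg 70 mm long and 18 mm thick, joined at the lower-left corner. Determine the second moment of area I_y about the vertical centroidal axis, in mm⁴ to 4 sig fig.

Break the section into simple shapes (no overlaps), measuring from the bottom-left corner of the bounding box.
Vertical leg: 18 × 155, A = 2 790 mm², x = 9 mm, Ī = 75 330 mm⁴.
Horizontal leg (remainder): 52 × 18, A = 936 mm², x = 44 mm, Ī = 210 912 mm⁴.
Centroid: x̄ = ΣA·x / ΣA = 17.7923 mm.
Transfer each piece to the vertical centroidal axis using Ī + A·d² with d = x − 17.7923:
  vertical leg: d = -8.79227 mm → contributes +291 008 mm⁴
  horizontal leg (remainder): d = 26.2077 mm → contributes +853 799 mm⁴
Total I = 1 144 807 mm⁴.

I_y ≈ 1.145 × 10⁶ mm⁴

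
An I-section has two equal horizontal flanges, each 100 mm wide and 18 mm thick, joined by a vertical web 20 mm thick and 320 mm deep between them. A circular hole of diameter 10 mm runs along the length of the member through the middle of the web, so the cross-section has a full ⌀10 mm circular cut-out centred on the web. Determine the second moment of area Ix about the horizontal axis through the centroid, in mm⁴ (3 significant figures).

Ix ≈ 1.58 × 10⁸ mm⁴

Treat the section as a set of non-overlapping primitives; coordinates are from the bounding-box lower-left.
Bottom flange: 100 × 18, A = 1 800 mm², y = 9 mm, Ī = 48 600 mm⁴.
Web: 20 × 320, A = 6 400 mm², y = 178 mm, Ī = 54 613 333 mm⁴.
Top flange: 100 × 18, A = 1 800 mm², y = 347 mm, Ī = 48 600 mm⁴.
Hole (subtracted): ⌀10, A = 78.54 mm², y = 178 mm, Ī = 490.87 mm⁴.
By symmetry the centroid is at mid-height, ȳ = 178 mm.
Transfer each piece to the horizontal axis through the centroid using Ī + A·d² with d = y − 178:
  bottom flange: d = -169 mm → contributes +51 458 400 mm⁴
  web: d = 0 mm → contributes +54 613 333 mm⁴
  top flange: d = 169 mm → contributes +51 458 400 mm⁴
  hole: d = 0 mm → contributes −490.87 mm⁴
Total I = 157 529 642 mm⁴.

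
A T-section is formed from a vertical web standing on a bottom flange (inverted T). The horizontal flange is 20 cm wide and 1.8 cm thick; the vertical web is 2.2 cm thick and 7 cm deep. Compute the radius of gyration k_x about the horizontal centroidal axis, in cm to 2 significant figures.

Split into non-overlapping primitives; take the origin at the lower-left of the bounding box.
Flange: 20 × 1.8, A = 36 cm², y = 0.9 cm, Ī = 9.72 cm⁴.
Web: 2.2 × 7, A = 15.4 cm², y = 5.3 cm, Ī = 62.88 cm⁴.
Centroid: ȳ = ΣA·y / ΣA = 2.218 cm.
Transfer each piece to the horizontal centroidal axis using Ī + A·d² with d = y − 2.218:
  flange: d = -1.318 cm → contributes +72.28 cm⁴
  web: d = 3.082 cm → contributes +209.1 cm⁴
Total I = 281.4 cm⁴.
Radius of gyration: k = √(I/A) = √(281.4 / 51.4) = 2.34 cm.

k_x ≈ 2.3 cm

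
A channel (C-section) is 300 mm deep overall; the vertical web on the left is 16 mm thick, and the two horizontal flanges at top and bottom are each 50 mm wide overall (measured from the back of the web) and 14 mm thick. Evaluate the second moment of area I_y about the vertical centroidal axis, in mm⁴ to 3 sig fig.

Break the section into simple shapes (no overlaps), measuring from the bottom-left corner of the bounding box.
Web: 16 × 300, A = 4 800 mm², x = 8 mm, Ī = 102 400 mm⁴.
Top flange (beyond web): 34 × 14, A = 476 mm², x = 33 mm, Ī = 45 855 mm⁴.
Bottom flange (beyond web): 34 × 14, A = 476 mm², x = 33 mm, Ī = 45 855 mm⁴.
Centroid: x̄ = ΣA·x / ΣA = 12.138 mm.
Transfer each piece to the vertical centroidal axis using Ī + A·d² with d = x − 12.138:
  web: d = -4.1377 mm → contributes +184 578 mm⁴
  top flange (beyond web): d = 20.862 mm → contributes +253 027 mm⁴
  bottom flange (beyond web): d = 20.862 mm → contributes +253 027 mm⁴
Total I = 690 632 mm⁴.

I_y ≈ 6.91 × 10⁵ mm⁴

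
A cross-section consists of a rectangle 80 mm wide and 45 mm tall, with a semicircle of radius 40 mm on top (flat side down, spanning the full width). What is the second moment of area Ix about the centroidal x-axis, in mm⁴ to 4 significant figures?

Ix ≈ 3.195 × 10⁶ mm⁴

Split into non-overlapping primitives; take the origin at the lower-left of the bounding box.
Rectangular body: 80 × 45, A = 3 600 mm², y = 22.5 mm, Ī = 607 500 mm⁴.
Semicircular cap: semicircle r = 40, A = 2513.27 mm², y = 61.9765 mm, Ī = 280 978 mm⁴.
Centroid: ȳ = ΣA·y / ΣA = 38.7295 mm.
Transfer each piece to the centroidal x-axis using Ī + A·d² with d = y − 38.7295:
  rectangular body: d = -16.2295 mm → contributes +1 555 727 mm⁴
  semicircular cap: d = 23.247 mm → contributes +1 639 213 mm⁴
Total I = 3 194 940 mm⁴.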